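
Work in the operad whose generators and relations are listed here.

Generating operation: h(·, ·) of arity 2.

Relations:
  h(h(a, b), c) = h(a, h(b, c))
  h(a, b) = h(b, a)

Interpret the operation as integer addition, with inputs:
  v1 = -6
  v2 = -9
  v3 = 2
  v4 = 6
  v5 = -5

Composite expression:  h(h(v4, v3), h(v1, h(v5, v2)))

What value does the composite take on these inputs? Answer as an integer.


-12

h(v4, v3) = 8
h(v5, v2) = -14
h(v1, h(v5, v2)) = -20
h(h(v4, v3), h(v1, h(v5, v2))) = -12


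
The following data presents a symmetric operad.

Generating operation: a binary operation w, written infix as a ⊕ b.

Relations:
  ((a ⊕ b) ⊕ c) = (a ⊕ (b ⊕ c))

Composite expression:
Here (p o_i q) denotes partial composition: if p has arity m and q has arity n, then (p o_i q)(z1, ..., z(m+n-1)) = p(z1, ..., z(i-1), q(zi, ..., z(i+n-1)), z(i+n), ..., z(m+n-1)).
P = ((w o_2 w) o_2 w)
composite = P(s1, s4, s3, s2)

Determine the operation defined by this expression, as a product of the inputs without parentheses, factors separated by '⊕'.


The w-tree's shape is irrelevant; the s-reading-order decides.
(s4 ⊕ s3) collapses to s4 ⊕ s3
((s4 ⊕ s3) ⊕ s2) collapses to s4 ⊕ s3 ⊕ s2
(s1 ⊕ ((s4 ⊕ s3) ⊕ s2)) collapses to s1 ⊕ s4 ⊕ s3 ⊕ s2

s1 ⊕ s4 ⊕ s3 ⊕ s2


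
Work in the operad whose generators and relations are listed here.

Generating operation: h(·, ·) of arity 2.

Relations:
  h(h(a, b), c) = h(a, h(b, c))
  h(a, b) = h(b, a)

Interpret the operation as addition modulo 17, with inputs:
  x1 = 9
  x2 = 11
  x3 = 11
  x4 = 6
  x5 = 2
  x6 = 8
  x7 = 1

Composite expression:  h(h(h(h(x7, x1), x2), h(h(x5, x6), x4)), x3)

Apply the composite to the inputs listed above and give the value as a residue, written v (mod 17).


14 (mod 17)

h(x7, x1) = 10
h(h(x7, x1), x2) = 4
h(x5, x6) = 10
h(h(x5, x6), x4) = 16
h(h(h(x7, x1), x2), h(h(x5, x6), x4)) = 3
h(h(h(h(x7, x1), x2), h(h(x5, x6), x4)), x3) = 14


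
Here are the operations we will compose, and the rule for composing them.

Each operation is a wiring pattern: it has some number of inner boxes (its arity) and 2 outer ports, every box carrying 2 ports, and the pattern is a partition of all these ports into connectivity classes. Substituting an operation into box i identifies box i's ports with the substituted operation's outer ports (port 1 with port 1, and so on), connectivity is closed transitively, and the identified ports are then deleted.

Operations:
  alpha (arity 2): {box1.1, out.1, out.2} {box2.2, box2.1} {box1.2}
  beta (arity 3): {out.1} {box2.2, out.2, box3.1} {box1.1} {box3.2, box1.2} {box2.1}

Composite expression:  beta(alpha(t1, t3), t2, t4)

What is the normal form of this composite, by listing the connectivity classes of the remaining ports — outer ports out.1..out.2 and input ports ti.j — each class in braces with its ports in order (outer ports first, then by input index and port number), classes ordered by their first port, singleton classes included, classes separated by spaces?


{out.1} {out.2, t2.2, t4.1} {t1.1, t4.2} {t1.2} {t2.1} {t3.1, t3.2}


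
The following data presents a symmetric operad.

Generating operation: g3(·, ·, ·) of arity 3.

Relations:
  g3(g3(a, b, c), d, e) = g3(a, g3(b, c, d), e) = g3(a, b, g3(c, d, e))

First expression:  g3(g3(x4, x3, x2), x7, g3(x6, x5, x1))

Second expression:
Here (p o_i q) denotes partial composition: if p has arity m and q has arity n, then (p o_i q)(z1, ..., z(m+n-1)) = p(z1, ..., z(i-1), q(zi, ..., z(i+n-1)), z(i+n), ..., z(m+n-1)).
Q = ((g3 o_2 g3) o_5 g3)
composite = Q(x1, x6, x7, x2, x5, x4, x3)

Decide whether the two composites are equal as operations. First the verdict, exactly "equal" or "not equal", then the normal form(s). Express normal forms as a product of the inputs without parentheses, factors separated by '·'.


not equal; the first gives x4 · x3 · x2 · x7 · x6 · x5 · x1 and the second x1 · x6 · x7 · x2 · x5 · x4 · x3

The first composite normalizes to x4 · x3 · x2 · x7 · x6 · x5 · x1
The second composite normalizes to x1 · x6 · x7 · x2 · x5 · x4 · x3
Distinct normal forms: not equal.


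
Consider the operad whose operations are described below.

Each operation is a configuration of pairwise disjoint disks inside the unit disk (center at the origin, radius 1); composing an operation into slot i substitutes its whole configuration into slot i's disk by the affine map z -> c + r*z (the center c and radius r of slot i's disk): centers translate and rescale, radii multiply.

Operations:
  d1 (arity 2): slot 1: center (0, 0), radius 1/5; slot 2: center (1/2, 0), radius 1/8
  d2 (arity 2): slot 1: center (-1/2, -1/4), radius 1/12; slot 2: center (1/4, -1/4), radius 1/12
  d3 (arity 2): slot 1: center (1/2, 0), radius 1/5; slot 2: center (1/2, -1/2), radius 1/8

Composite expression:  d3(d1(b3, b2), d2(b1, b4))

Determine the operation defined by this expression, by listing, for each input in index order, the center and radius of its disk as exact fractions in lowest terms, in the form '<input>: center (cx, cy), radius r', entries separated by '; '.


b1: center (7/16, -17/32), radius 1/96; b2: center (3/5, 0), radius 1/40; b3: center (1/2, 0), radius 1/25; b4: center (17/32, -17/32), radius 1/96


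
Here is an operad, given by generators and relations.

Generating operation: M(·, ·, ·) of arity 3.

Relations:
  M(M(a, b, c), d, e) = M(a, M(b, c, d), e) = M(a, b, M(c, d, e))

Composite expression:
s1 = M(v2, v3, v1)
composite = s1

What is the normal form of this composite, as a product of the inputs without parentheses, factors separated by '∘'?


v2 ∘ v3 ∘ v1

Associativity of M dissolves the nesting; only the v-input order survives.
M(v2, v3, v1) collapses to v2 ∘ v3 ∘ v1


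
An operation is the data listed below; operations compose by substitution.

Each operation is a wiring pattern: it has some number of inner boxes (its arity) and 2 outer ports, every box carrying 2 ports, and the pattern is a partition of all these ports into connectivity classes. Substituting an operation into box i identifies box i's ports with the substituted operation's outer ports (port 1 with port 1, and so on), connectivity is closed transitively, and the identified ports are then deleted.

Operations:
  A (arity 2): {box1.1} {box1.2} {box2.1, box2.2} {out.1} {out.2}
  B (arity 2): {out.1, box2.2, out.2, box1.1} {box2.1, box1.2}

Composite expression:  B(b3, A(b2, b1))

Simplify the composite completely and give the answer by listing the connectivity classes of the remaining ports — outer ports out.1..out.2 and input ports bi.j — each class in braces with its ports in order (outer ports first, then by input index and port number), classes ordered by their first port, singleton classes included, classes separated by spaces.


Connectivity passes through glued B-boundaries; trace each wire chain.
stage A: inputs (b2, b1), connectivity {out.1} {out.2} {b1.1, b1.2} {b2.1} {b2.2}, out.j its boundary
stage B: inputs (b3, b2, b1), connectivity {out.1, out.2, b3.1} {b1.1, b1.2} {b2.1} {b2.2} {b3.2}, out.j its boundary

{out.1, out.2, b3.1} {b1.1, b1.2} {b2.1} {b2.2} {b3.2}


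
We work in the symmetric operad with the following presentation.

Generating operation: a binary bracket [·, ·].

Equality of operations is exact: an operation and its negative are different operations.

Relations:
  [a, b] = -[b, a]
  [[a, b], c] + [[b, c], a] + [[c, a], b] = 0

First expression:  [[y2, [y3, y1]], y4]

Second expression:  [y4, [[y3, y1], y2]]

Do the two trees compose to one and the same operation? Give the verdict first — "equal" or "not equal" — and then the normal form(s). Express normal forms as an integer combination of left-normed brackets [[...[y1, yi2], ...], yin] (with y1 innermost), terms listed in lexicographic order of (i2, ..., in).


The first expression, normalized: [[[y1, y3], y2], y4]
The second expression, normalized: [[[y1, y3], y2], y4]
Same normal form: equal.

equal; both compose to [[[y1, y3], y2], y4]


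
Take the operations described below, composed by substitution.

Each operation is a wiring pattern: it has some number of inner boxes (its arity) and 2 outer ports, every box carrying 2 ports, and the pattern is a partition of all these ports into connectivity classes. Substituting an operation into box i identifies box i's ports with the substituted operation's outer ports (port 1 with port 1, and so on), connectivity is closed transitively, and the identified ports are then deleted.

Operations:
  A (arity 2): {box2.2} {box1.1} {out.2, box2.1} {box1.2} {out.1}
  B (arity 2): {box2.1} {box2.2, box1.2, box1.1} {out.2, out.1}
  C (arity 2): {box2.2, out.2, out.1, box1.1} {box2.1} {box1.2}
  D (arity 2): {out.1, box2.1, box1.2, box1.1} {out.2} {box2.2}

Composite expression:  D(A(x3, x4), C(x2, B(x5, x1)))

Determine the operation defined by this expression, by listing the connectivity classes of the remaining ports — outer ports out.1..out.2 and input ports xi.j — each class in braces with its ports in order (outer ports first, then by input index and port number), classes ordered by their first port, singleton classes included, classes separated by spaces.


{out.1, x2.1, x4.1} {out.2} {x1.1} {x1.2, x5.1, x5.2} {x2.2} {x3.1} {x3.2} {x4.2}

Treat the ports identified at D as solder joints: merge, then drop.
stage A: inputs (x3, x4), connectivity {out.1} {out.2, x4.1} {x3.1} {x3.2} {x4.2}, out.j its boundary
stage B: inputs (x5, x1), connectivity {out.1, out.2} {x1.1} {x1.2, x5.1, x5.2}, out.j its boundary
stage C: inputs (x2, x5, x1), connectivity {out.1, out.2, x2.1} {x1.1} {x1.2, x5.1, x5.2} {x2.2}, out.j its boundary
stage D: inputs (x3, x4, x2, x5, x1), connectivity {out.1, x2.1, x4.1} {out.2} {x1.1} {x1.2, x5.1, x5.2} {x2.2} {x3.1} {x3.2} {x4.2}, out.j its boundary


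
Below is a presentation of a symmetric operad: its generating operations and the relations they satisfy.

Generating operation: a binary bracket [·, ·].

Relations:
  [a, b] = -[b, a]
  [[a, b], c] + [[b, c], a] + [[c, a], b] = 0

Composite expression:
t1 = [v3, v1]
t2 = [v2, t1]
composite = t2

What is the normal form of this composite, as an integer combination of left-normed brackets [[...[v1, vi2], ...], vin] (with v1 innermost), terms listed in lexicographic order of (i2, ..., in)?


[[v1, v3], v2]

Left-normed coefficients sit on the v1-initial expansion words.
Composite bracket: [v2, [v3, v1]]
Applying ab - ba throughout gives 4 signed words (2^2 = 4).
Collect the words opening with v1:
  from v1v3v2, sign +1: term +[[v1, v3], v2]


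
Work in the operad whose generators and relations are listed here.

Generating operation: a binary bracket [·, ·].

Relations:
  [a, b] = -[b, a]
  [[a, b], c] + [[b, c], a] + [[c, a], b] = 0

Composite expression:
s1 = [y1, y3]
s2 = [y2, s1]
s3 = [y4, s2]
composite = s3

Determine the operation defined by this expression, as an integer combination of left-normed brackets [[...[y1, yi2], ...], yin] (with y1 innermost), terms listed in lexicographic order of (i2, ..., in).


[[[y1, y3], y2], y4]

Expand each bracket as ab - ba; the y1-initial words give the coefficients.
Composite bracket: [y4, [y2, [y1, y3]]]
Each bracket splits as ab - ba, giving 8 signed words (2^3 = 8).
Keep just the words that open with y1:
  y1y3y2y4 (sign +1) contributes +[[[y1, y3], y2], y4]


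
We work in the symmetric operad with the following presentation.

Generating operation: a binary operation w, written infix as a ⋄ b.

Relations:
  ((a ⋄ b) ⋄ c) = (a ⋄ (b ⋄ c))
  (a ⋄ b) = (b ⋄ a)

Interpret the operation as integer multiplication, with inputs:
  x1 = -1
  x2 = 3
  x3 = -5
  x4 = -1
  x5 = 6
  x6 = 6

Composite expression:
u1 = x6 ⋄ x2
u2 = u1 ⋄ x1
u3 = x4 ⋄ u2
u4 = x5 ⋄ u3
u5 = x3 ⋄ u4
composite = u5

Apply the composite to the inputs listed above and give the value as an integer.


-540

(x6 ⋄ x2) = 18
((x6 ⋄ x2) ⋄ x1) = -18
(x4 ⋄ ((x6 ⋄ x2) ⋄ x1)) = 18
(x5 ⋄ (x4 ⋄ ((x6 ⋄ x2) ⋄ x1))) = 108
(x3 ⋄ (x5 ⋄ (x4 ⋄ ((x6 ⋄ x2) ⋄ x1)))) = -540


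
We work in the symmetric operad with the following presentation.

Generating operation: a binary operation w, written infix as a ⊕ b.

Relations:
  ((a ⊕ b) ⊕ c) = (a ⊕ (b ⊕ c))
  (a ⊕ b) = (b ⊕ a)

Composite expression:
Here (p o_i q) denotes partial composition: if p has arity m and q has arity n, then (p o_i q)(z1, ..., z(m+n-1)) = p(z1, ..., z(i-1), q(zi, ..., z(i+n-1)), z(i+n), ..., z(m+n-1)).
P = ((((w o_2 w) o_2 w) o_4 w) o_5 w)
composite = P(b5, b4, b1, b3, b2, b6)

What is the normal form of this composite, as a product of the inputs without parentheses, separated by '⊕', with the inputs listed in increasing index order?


b1 ⊕ b2 ⊕ b3 ⊕ b4 ⊕ b5 ⊕ b6

With w associative and commutative, the b-input set is all that matters.
(b4 ⊕ b1) linearizes to b4 ⊕ b1
(b2 ⊕ b6) linearizes to b2 ⊕ b6
(b3 ⊕ (b2 ⊕ b6)) linearizes to b3 ⊕ b2 ⊕ b6
((b4 ⊕ b1) ⊕ (b3 ⊕ (b2 ⊕ b6))) linearizes to b4 ⊕ b1 ⊕ b3 ⊕ b2 ⊕ b6
(b5 ⊕ ((b4 ⊕ b1) ⊕ (b3 ⊕ (b2 ⊕ b6)))) linearizes to b5 ⊕ b4 ⊕ b1 ⊕ b3 ⊕ b2 ⊕ b6
reordering the factors by index: b1 ⊕ b2 ⊕ b3 ⊕ b4 ⊕ b5 ⊕ b6


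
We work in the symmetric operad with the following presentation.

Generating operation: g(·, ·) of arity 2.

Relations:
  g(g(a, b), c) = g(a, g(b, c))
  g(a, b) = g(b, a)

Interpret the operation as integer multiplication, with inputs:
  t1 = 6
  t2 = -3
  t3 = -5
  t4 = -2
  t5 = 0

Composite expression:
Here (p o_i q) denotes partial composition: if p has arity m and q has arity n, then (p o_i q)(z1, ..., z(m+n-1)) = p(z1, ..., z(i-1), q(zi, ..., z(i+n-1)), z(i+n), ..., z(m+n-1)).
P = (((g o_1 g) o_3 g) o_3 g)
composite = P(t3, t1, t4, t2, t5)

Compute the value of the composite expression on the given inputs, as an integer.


g(t3, t1) = -30
g(t4, t2) = 6
g(g(t4, t2), t5) = 0
g(g(t3, t1), g(g(t4, t2), t5)) = 0

0


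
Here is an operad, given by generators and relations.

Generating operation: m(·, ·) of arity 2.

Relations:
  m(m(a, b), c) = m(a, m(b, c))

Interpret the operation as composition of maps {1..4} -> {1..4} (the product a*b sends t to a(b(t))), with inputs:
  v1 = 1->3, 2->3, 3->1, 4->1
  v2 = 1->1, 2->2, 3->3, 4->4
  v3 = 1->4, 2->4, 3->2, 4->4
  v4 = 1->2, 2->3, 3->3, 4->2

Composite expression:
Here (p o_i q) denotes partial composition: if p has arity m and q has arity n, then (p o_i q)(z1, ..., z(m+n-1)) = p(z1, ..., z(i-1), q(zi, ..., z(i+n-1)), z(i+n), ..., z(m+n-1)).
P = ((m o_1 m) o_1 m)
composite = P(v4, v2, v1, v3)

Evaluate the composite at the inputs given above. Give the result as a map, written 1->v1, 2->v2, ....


1->2, 2->2, 3->3, 4->2

m(v4, v2) = 1->2, 2->3, 3->3, 4->2
m(m(v4, v2), v1) = 1->3, 2->3, 3->2, 4->2
m(m(m(v4, v2), v1), v3) = 1->2, 2->2, 3->3, 4->2


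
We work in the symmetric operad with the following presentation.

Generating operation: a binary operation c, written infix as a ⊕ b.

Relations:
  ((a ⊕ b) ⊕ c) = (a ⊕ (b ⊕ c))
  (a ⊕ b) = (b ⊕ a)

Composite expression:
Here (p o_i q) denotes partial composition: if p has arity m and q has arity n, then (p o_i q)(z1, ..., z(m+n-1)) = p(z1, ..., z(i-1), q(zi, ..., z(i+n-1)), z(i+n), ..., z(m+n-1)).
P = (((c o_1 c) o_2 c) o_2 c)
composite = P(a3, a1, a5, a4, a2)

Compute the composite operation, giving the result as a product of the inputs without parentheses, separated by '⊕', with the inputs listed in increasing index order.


a1 ⊕ a2 ⊕ a3 ⊕ a4 ⊕ a5

Reordering under c is free, so list the a-inputs canonically.
(a1 ⊕ a5) spells out as a1 ⊕ a5
((a1 ⊕ a5) ⊕ a4) spells out as a1 ⊕ a5 ⊕ a4
(a3 ⊕ ((a1 ⊕ a5) ⊕ a4)) spells out as a3 ⊕ a1 ⊕ a5 ⊕ a4
((a3 ⊕ ((a1 ⊕ a5) ⊕ a4)) ⊕ a2) spells out as a3 ⊕ a1 ⊕ a5 ⊕ a4 ⊕ a2
sorting the factors by input index: a1 ⊕ a2 ⊕ a3 ⊕ a4 ⊕ a5


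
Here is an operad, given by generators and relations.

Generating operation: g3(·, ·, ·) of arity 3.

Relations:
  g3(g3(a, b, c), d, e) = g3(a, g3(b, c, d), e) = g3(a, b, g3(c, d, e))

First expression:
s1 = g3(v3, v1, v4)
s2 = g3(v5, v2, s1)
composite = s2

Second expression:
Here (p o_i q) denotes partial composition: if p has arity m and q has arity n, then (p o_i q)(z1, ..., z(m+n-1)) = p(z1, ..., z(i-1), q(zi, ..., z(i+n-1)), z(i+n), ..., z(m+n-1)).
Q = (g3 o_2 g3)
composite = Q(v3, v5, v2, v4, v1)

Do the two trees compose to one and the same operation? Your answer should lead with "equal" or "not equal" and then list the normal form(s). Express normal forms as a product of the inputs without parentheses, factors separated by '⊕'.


In normal form, the first expression is v5 ⊕ v2 ⊕ v3 ⊕ v1 ⊕ v4
In normal form, the second expression is v3 ⊕ v5 ⊕ v2 ⊕ v4 ⊕ v1
Distinct normal forms: not equal.

not equal; first: v5 ⊕ v2 ⊕ v3 ⊕ v1 ⊕ v4; second: v3 ⊕ v5 ⊕ v2 ⊕ v4 ⊕ v1


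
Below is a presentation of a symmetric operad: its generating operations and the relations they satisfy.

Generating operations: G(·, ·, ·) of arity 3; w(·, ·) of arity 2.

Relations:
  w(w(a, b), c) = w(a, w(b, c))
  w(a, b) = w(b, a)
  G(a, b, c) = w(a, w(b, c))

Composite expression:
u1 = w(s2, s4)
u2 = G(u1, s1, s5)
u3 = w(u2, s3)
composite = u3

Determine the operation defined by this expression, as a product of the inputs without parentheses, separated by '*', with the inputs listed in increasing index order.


s1 * s2 * s3 * s4 * s5

With w associative and commutative, the s-input set is all that matters.
w(s2, s4) collapses to s2 * s4
G(w(s2, s4), s1, s5) collapses to s2 * s4 * s1 * s5
w(G(w(s2, s4), s1, s5), s3) collapses to s2 * s4 * s1 * s5 * s3
the factors in increasing index order: s1 * s2 * s3 * s4 * s5


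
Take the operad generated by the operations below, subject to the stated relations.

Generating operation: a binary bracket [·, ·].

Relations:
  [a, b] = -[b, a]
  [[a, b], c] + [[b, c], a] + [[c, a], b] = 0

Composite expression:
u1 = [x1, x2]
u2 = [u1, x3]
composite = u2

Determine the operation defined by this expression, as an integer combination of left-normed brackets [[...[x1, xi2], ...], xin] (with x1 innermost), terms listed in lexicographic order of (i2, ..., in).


[[x1, x2], x3]


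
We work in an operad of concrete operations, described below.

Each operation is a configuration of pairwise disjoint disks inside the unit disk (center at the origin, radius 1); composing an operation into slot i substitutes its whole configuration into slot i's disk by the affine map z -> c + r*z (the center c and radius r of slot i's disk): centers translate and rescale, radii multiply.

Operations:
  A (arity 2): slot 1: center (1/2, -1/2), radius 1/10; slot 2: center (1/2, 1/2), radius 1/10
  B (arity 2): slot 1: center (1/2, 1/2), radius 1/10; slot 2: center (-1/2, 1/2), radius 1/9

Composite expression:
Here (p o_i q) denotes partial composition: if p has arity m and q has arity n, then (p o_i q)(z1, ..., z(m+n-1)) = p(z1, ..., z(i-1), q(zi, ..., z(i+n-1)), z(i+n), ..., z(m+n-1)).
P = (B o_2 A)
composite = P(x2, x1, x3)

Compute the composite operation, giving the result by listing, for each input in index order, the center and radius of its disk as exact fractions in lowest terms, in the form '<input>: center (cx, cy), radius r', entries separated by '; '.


x1: center (-4/9, 4/9), radius 1/90; x2: center (1/2, 1/2), radius 1/10; x3: center (-4/9, 5/9), radius 1/90


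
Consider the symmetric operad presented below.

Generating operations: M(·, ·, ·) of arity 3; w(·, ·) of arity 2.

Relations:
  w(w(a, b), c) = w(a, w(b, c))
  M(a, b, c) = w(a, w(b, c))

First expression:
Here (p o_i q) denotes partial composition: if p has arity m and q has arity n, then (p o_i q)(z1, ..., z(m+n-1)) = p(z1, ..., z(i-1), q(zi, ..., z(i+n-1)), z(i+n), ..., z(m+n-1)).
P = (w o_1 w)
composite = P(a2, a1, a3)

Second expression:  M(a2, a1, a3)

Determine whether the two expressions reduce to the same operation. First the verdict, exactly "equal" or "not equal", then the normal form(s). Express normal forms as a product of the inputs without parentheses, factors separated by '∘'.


Reducing the first expression gives a2 ∘ a1 ∘ a3
Reducing the second expression gives a2 ∘ a1 ∘ a3
One common form — equal.

equal: each reduces to a2 ∘ a1 ∘ a3


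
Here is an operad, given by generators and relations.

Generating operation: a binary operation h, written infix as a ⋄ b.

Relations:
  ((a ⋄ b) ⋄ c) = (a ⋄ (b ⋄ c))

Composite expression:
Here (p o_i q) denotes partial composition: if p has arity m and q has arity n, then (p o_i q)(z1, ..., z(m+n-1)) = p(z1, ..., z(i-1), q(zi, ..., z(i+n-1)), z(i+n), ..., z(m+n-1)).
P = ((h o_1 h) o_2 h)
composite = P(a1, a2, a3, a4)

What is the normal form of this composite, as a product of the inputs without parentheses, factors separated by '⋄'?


a1 ⋄ a2 ⋄ a3 ⋄ a4

All parenthesizations of h agree; list the a-inputs left to right.
(a2 ⋄ a3) unparenthesizes to a2 ⋄ a3
(a1 ⋄ (a2 ⋄ a3)) unparenthesizes to a1 ⋄ a2 ⋄ a3
((a1 ⋄ (a2 ⋄ a3)) ⋄ a4) unparenthesizes to a1 ⋄ a2 ⋄ a3 ⋄ a4


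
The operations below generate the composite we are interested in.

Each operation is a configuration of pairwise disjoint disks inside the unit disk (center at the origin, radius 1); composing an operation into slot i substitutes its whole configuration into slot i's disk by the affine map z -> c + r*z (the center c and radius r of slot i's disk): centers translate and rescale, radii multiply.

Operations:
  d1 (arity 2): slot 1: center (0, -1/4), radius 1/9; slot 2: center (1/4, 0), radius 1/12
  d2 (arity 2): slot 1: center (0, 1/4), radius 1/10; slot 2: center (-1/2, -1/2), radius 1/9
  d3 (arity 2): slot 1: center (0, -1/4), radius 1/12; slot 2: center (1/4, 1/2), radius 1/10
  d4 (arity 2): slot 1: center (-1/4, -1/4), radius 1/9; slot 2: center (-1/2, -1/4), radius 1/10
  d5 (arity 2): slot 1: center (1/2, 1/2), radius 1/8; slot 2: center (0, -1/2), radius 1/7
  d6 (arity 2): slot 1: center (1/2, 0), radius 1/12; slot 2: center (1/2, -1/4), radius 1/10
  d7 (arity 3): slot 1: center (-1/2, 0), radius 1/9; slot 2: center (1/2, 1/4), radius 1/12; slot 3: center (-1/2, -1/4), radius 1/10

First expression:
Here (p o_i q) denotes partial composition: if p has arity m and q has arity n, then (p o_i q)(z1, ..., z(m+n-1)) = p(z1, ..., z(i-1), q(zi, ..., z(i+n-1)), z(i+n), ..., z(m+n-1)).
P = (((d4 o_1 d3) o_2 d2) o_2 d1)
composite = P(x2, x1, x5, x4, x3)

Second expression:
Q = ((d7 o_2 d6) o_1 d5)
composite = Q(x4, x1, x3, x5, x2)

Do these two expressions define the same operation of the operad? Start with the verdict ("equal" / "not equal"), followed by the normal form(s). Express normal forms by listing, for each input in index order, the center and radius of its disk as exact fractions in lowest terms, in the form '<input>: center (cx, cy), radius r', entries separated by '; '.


not equal: they reduce to x1: center (-2/9, -691/3600), radius 1/8100; x2: center (-1/4, -5/18), radius 1/108; x3: center (-1/2, -1/4), radius 1/10; x4: center (-41/180, -1/5), radius 1/810; x5: center (-799/3600, -23/120), radius 1/10800 and x1: center (-1/2, -1/18), radius 1/63; x2: center (-1/2, -1/4), radius 1/10; x3: center (13/24, 1/4), radius 1/144; x4: center (-4/9, 1/18), radius 1/72; x5: center (13/24, 11/48), radius 1/120

Normal form of the first expression: x1: center (-2/9, -691/3600), radius 1/8100; x2: center (-1/4, -5/18), radius 1/108; x3: center (-1/2, -1/4), radius 1/10; x4: center (-41/180, -1/5), radius 1/810; x5: center (-799/3600, -23/120), radius 1/10800
Normal form of the second expression: x1: center (-1/2, -1/18), radius 1/63; x2: center (-1/2, -1/4), radius 1/10; x3: center (13/24, 1/4), radius 1/144; x4: center (-4/9, 1/18), radius 1/72; x5: center (13/24, 11/48), radius 1/120
Different reductions; not equal.


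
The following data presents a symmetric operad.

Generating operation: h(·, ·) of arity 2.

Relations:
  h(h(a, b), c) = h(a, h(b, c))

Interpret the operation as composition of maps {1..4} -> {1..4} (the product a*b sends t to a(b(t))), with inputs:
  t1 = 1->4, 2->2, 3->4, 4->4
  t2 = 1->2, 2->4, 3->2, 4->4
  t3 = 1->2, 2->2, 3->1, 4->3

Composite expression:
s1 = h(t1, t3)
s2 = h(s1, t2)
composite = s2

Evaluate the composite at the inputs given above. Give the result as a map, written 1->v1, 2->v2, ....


1->2, 2->4, 3->2, 4->4

h(t1, t3) = 1->2, 2->2, 3->4, 4->4
h(h(t1, t3), t2) = 1->2, 2->4, 3->2, 4->4


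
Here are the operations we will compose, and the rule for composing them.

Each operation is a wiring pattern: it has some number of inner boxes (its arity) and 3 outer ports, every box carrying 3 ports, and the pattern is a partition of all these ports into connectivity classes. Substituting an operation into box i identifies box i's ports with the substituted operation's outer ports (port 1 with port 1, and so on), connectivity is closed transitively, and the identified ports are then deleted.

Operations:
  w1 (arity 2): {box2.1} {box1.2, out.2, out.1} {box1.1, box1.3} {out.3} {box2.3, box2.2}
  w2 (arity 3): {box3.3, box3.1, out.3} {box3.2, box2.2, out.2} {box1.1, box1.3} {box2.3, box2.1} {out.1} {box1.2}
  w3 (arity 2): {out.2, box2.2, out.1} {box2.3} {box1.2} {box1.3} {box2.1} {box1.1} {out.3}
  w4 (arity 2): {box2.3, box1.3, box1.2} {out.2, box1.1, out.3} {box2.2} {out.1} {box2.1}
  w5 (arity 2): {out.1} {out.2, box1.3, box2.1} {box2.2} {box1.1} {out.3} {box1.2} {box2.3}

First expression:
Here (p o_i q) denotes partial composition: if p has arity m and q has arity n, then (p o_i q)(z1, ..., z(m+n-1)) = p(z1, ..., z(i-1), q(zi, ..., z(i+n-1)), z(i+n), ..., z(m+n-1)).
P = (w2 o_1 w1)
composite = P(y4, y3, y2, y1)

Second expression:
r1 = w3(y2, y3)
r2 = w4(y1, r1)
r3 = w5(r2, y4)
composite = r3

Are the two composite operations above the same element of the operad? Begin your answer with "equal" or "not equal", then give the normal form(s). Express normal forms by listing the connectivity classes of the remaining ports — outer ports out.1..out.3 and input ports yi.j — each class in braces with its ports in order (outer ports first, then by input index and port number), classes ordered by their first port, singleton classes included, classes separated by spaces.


In normal form, the first expression is {out.1} {out.2, y1.2, y2.2} {out.3, y1.1, y1.3} {y2.1, y2.3} {y3.1} {y3.2, y3.3} {y4.1, y4.3} {y4.2}
In normal form, the second expression is {out.1} {out.2, y1.1, y4.1} {out.3} {y1.2, y1.3} {y2.1} {y2.2} {y2.3} {y3.1} {y3.2} {y3.3} {y4.2} {y4.3}
No match — not equal.

not equal; the first gives {out.1} {out.2, y1.2, y2.2} {out.3, y1.1, y1.3} {y2.1, y2.3} {y3.1} {y3.2, y3.3} {y4.1, y4.3} {y4.2} and the second {out.1} {out.2, y1.1, y4.1} {out.3} {y1.2, y1.3} {y2.1} {y2.2} {y2.3} {y3.1} {y3.2} {y3.3} {y4.2} {y4.3}


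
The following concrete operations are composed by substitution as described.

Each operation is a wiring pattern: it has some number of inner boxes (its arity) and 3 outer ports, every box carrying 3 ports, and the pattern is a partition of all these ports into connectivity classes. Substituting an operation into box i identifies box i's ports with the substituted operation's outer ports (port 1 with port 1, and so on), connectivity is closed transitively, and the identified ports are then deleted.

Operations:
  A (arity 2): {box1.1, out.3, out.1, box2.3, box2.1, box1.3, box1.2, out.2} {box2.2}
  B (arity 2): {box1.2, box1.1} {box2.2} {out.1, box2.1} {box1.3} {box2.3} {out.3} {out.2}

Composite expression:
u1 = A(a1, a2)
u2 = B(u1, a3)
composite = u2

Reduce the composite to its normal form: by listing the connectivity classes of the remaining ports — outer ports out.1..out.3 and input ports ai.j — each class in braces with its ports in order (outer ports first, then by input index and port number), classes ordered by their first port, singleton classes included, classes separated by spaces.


Substituting into B glues patterns; closure does the rest.
A over (a1, a2) gives {out.1, out.2, out.3, a1.1, a1.2, a1.3, a2.1, a2.3} {a2.2}, out.j being that stage's outer ports
B over (a1, a2, a3) gives {out.1, a3.1} {out.2} {out.3} {a1.1, a1.2, a1.3, a2.1, a2.3} {a2.2} {a3.2} {a3.3}, out.j being that stage's outer ports

{out.1, a3.1} {out.2} {out.3} {a1.1, a1.2, a1.3, a2.1, a2.3} {a2.2} {a3.2} {a3.3}


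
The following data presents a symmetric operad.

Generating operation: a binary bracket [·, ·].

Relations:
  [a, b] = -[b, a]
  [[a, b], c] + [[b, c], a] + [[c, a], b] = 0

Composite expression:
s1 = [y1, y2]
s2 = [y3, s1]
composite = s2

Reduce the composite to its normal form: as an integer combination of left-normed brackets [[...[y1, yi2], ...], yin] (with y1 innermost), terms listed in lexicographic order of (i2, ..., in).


-[[y1, y2], y3]

A multilinear Lie element is pinned by y1-initial words (y1 innermost).
Composite bracket: [y3, [y1, y2]]
Applying ab - ba throughout gives 4 signed words (2^2 = 4).
Only words starting with y1 matter:
  y1y2y3 appears with sign -1, giving the term -[[y1, y2], y3]


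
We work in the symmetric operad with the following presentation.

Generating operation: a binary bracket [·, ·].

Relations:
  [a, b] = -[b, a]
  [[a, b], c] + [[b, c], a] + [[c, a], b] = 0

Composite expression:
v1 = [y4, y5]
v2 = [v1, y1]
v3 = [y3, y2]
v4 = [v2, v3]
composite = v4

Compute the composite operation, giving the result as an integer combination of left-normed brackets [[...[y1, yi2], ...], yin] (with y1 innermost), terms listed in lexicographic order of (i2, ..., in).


[[[[y1, y4], y5], y2], y3] - [[[[y1, y4], y5], y3], y2] - [[[[y1, y5], y4], y2], y3] + [[[[y1, y5], y4], y3], y2]

Antisymmetry and Jacobi reduce to y1-anchored left-normed brackets.
Composite bracket: [[[y4, y5], y1], [y3, y2]]
Expanding via [a, b] = ab - ba: 16 signed words (2^4 = 16).
Collect the words opening with y1:
  from y1y4y5y2y3, sign +1: term +[[[[y1, y4], y5], y2], y3]
  from y1y4y5y3y2, sign -1: term -[[[[y1, y4], y5], y3], y2]
  from y1y5y4y2y3, sign -1: term -[[[[y1, y5], y4], y2], y3]
  from y1y5y4y3y2, sign +1: term +[[[[y1, y5], y4], y3], y2]


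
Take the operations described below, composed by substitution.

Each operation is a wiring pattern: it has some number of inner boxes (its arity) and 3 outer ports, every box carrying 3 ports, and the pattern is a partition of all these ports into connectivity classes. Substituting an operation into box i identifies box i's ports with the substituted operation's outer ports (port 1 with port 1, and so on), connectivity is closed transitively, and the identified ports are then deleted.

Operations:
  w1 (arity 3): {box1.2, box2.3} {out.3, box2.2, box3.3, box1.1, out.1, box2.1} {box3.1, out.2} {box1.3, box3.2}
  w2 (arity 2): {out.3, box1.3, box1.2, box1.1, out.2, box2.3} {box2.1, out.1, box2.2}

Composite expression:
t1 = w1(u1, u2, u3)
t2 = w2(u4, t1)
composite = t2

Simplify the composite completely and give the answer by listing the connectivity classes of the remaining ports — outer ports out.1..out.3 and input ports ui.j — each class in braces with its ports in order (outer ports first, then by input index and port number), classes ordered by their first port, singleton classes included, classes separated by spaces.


{out.1, out.2, out.3, u1.1, u2.1, u2.2, u3.1, u3.3, u4.1, u4.2, u4.3} {u1.2, u2.3} {u1.3, u3.2}

After gluing at w2, chains via deleted ports link the u-ports.
stage w1: inputs (u1, u2, u3), connectivity {out.1, out.3, u1.1, u2.1, u2.2, u3.3} {out.2, u3.1} {u1.2, u2.3} {u1.3, u3.2}, out.j its boundary
stage w2: inputs (u4, u1, u2, u3), connectivity {out.1, out.2, out.3, u1.1, u2.1, u2.2, u3.1, u3.3, u4.1, u4.2, u4.3} {u1.2, u2.3} {u1.3, u3.2}, out.j its boundary


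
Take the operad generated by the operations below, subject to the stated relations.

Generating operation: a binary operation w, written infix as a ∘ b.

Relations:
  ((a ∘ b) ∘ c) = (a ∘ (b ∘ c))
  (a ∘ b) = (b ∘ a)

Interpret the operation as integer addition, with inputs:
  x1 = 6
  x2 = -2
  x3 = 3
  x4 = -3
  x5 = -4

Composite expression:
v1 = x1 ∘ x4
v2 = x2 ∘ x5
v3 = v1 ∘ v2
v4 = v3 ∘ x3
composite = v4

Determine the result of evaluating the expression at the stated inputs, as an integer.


0

(x1 ∘ x4) = 3
(x2 ∘ x5) = -6
((x1 ∘ x4) ∘ (x2 ∘ x5)) = -3
(((x1 ∘ x4) ∘ (x2 ∘ x5)) ∘ x3) = 0


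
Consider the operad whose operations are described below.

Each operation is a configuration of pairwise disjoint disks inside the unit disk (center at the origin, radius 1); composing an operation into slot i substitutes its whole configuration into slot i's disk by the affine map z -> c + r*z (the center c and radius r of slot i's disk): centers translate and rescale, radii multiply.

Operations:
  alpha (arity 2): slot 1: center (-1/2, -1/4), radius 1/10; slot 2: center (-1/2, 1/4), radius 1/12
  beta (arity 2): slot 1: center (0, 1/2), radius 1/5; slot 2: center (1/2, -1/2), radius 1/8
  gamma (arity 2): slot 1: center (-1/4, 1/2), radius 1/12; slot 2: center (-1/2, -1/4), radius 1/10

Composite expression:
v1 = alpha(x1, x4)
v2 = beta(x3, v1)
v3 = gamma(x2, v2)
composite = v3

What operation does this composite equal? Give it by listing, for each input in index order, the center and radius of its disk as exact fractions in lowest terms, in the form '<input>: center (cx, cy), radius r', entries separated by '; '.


x1: center (-73/160, -97/320), radius 1/800; x2: center (-1/4, 1/2), radius 1/12; x3: center (-1/2, -1/5), radius 1/50; x4: center (-73/160, -19/64), radius 1/960

Affine substitution under gamma: radii multiply and x-centers shift.
input x2: applying the 1 nested substitution gives center (-1/4, 1/2), radius 1/12
input x3: applying the 2 nested substitutions gives center (-1/2, -1/5), radius 1/50
input x1: applying the 3 nested substitutions gives center (-73/160, -97/320), radius 1/800
input x4: applying the 3 nested substitutions gives center (-73/160, -19/64), radius 1/960


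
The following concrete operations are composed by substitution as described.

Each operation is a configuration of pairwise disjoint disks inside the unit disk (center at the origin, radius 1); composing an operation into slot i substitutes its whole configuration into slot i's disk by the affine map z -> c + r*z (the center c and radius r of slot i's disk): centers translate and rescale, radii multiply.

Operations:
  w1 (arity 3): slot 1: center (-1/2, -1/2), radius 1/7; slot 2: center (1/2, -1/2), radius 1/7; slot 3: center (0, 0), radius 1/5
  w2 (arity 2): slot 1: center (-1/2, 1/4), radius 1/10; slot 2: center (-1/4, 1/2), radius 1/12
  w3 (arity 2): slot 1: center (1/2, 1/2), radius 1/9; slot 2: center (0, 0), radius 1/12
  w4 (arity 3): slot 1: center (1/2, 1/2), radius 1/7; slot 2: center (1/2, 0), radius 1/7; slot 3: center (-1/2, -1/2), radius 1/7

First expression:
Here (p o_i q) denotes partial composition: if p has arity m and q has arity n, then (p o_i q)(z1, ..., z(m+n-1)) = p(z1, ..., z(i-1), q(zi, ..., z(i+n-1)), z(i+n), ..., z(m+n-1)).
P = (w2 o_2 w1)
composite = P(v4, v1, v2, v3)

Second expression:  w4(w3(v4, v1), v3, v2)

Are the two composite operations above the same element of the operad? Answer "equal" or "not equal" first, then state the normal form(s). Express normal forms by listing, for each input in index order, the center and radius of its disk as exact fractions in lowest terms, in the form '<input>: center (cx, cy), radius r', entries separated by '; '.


not equal — first v1: center (-7/24, 11/24), radius 1/84; v2: center (-5/24, 11/24), radius 1/84; v3: center (-1/4, 1/2), radius 1/60; v4: center (-1/2, 1/4), radius 1/10, second v1: center (1/2, 1/2), radius 1/84; v2: center (-1/2, -1/2), radius 1/7; v3: center (1/2, 0), radius 1/7; v4: center (4/7, 4/7), radius 1/63

Normal form of the first expression: v1: center (-7/24, 11/24), radius 1/84; v2: center (-5/24, 11/24), radius 1/84; v3: center (-1/4, 1/2), radius 1/60; v4: center (-1/2, 1/4), radius 1/10
Normal form of the second expression: v1: center (1/2, 1/2), radius 1/84; v2: center (-1/2, -1/2), radius 1/7; v3: center (1/2, 0), radius 1/7; v4: center (4/7, 4/7), radius 1/63
They disagree, so not equal.


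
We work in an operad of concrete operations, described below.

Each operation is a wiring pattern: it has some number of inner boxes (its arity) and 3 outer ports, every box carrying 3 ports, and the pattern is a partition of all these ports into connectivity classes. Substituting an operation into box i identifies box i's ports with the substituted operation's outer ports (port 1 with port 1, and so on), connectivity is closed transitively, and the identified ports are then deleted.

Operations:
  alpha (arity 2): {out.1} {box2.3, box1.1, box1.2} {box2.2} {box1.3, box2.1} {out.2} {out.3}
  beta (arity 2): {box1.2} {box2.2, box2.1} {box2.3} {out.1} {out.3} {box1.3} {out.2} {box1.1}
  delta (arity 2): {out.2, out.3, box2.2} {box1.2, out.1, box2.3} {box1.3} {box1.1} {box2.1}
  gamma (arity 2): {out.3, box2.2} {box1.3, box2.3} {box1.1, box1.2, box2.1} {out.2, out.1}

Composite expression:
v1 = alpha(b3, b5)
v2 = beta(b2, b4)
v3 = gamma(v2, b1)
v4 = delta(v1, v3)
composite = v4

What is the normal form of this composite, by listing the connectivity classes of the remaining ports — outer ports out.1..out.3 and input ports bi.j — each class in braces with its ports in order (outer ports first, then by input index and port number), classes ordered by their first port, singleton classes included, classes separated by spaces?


{out.1, b1.2} {out.2, out.3} {b1.1} {b1.3} {b2.1} {b2.2} {b2.3} {b3.1, b3.2, b5.3} {b3.3, b5.1} {b4.1, b4.2} {b4.3} {b5.2}

Treat the ports identified at delta as solder joints: merge, then drop.
the subtree at alpha composes to {out.1} {out.2} {out.3} {b3.1, b3.2, b5.3} {b3.3, b5.1} {b5.2} on (b3, b5); out.j = own outer ports
the subtree at beta composes to {out.1} {out.2} {out.3} {b2.1} {b2.2} {b2.3} {b4.1, b4.2} {b4.3} on (b2, b4); out.j = own outer ports
the subtree at gamma composes to {out.1, out.2} {out.3, b1.2} {b1.1} {b1.3} {b2.1} {b2.2} {b2.3} {b4.1, b4.2} {b4.3} on (b2, b4, b1); out.j = own outer ports
the subtree at delta composes to {out.1, b1.2} {out.2, out.3} {b1.1} {b1.3} {b2.1} {b2.2} {b2.3} {b3.1, b3.2, b5.3} {b3.3, b5.1} {b4.1, b4.2} {b4.3} {b5.2} on (b3, b5, b2, b4, b1); out.j = own outer ports


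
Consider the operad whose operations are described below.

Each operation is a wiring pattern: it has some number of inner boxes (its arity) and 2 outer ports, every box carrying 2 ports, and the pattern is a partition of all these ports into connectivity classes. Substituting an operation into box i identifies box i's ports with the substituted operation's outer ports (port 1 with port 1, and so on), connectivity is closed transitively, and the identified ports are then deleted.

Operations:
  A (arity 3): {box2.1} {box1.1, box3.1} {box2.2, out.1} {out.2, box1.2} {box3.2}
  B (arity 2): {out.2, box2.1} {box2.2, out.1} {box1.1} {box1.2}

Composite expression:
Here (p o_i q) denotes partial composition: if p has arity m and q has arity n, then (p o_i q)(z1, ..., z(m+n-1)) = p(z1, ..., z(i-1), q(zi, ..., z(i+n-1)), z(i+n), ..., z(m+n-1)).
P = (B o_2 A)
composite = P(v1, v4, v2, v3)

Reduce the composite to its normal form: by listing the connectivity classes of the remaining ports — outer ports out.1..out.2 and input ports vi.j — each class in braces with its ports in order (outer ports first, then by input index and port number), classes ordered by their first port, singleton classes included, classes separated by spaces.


{out.1, v4.2} {out.2, v2.2} {v1.1} {v1.2} {v2.1} {v3.1, v4.1} {v3.2}


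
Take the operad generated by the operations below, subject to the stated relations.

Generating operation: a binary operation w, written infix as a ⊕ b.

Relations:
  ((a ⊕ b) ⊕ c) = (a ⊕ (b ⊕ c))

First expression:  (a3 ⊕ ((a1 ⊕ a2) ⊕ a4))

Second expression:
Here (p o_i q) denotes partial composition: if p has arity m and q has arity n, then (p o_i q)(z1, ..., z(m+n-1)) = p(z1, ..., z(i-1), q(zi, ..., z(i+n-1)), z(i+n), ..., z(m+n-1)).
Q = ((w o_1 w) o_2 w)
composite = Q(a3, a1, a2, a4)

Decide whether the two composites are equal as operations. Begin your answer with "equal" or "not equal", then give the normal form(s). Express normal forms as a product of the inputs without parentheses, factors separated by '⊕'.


Normal form of the first expression: a3 ⊕ a1 ⊕ a2 ⊕ a4
Normal form of the second expression: a3 ⊕ a1 ⊕ a2 ⊕ a4
One common form — equal.

equal; the common form is a3 ⊕ a1 ⊕ a2 ⊕ a4
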